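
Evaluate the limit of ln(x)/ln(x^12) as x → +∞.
This is an ∞/∞ indeterminate form as x → +∞.
Write ln(x^12) = 12·ln(x), reducing the quotient to 1/12.
Limit = 1/12.

Final answer: 1/12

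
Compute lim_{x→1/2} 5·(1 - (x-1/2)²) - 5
Direct substitution at x = 1/2 gives 0.

Final answer: 0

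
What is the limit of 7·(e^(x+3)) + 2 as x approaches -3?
Direct substitution at x = -3 gives 9.

Final answer: 9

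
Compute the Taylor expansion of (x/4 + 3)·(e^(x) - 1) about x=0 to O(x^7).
x^6/160 + 17·x^5/480 + x^4/6 + 5·x^3/8 + 7·x^2/4 + 3·x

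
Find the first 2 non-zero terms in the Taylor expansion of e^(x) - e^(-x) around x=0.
x^3/3 + 2·x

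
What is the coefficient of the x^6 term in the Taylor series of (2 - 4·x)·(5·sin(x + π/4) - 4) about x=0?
Expand to order 6: (2 - 4·x)·(5·sin(x + π/4) - 4) = -13·√(2)·x^6/144 - 3·√(2)·x^5/8 + 15·√(2)·x^4/8 + 25·√(2)·x^3/6 - 25·√(2)·x^2/2 + x·(16 - 5·√(2)) - 8 + 5·√(2) + O(x^7).
The coefficient of x^6 is -13·√(2)/144.

Final answer: -13·√(2)/144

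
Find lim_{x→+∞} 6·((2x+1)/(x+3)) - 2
Evaluate the dominant behaviour as x → +∞; each term tends to a finite value or vanishes.
Limit = 10.

Final answer: 10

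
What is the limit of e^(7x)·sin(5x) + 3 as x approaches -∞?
Evaluate the dominant behaviour as x → -∞; each term tends to a finite value or vanishes.
Limit = 3.

Final answer: 3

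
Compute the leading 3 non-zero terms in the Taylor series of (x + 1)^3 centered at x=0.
3·x^2 + 3·x + 1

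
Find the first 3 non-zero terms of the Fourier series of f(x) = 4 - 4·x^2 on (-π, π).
16·cos(x) - 4·cos(2·x) - 4·π^2/3 + 4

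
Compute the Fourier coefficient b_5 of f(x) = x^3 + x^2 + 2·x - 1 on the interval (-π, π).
b_5 = (1/π) ∫_{-π}^{π} f(x)·sin(5x) dx.
Evaluate the integral (use parity and integration by parts as needed): b_5 = 88/125 + 2·π^2/5.

Final answer: 88/125 + 2·π^2/5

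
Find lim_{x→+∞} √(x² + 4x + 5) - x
This is an ∞ − ∞ indeterminate form.
Multiply and divide by the conjugate √(x²+4x + 5) + x; the x² terms cancel, leaving (4x + 5)/(√(x²+4x + 5)+x) → 4/2 = 2.
Limit = 2.

Final answer: 2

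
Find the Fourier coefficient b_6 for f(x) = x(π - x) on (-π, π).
b_6 = (1/π) ∫_{-π}^{π} f(x)·sin(6x) dx.
Evaluate the integral (use parity and integration by parts as needed): b_6 = -π/3.

Final answer: -π/3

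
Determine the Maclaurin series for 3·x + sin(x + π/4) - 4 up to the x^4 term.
√(2)·x^4/48 - √(2)·x^3/12 - √(2)·x^2/4 + x·(√(2)/2 + 3) - 4 + √(2)/2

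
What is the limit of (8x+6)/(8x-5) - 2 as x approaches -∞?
Evaluate the dominant behaviour as x → -∞; each term tends to a finite value or vanishes.
Limit = -1.

Final answer: -1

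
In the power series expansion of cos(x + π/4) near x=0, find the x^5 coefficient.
Expand to order 5: cos(x + π/4) = -√(2)·x^5/240 + √(2)·x^4/48 + √(2)·x^3/12 - √(2)·x^2/4 - √(2)·x/2 + √(2)/2 + O(x^6).
The coefficient of x^5 is -√(2)/240.

Final answer: -√(2)/240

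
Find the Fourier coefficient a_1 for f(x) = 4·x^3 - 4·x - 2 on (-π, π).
a_1 = (1/π) ∫_{-π}^{π} f(x)·cos(1x) dx.
Evaluate the integral (use parity and integration by parts as needed): a_1 = 0.

Final answer: 0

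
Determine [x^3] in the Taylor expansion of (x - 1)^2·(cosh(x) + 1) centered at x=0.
Expand to order 3: (x - 1)^2·(cosh(x) + 1) = -x^3 + 5·x^2/2 - 4·x + 2 + O(x^4).
The coefficient of x^3 is -1.

Final answer: -1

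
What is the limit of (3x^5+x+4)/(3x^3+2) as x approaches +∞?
This is an ∞/∞ indeterminate form as x → +∞.
Divide numerator and denominator by x^5 and let the lower-order terms vanish; the numerator's degree 5 exceeds the denominator's degree 3, so the quotient diverges.
Limit = ∞.

Final answer: ∞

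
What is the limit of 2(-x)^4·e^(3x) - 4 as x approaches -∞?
The product is a 0·∞ indeterminate form at x → -∞.
Rewrite the product as 2(-x)^4 / e^(-3x) (an ∞/∞ form) and apply L'Hôpital, or use the standard hierarchy e^(3|x|) ≫ |(-x)^4| as x → -∞.
The indeterminate product → 0, so the limit = -4.

Final answer: -4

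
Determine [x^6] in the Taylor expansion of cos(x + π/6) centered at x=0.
Expand to order 6: cos(x + π/6) = -√(3)·x^6/1440 - x^5/240 + √(3)·x^4/48 + x^3/12 - √(3)·x^2/4 - x/2 + √(3)/2 + O(x^7).
The coefficient of x^6 is -√(3)/1440.

Final answer: -√(3)/1440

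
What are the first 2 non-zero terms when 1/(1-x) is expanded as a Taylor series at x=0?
x + 1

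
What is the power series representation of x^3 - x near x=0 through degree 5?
x^3 - x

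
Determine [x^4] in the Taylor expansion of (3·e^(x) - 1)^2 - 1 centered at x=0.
Expand to order 4: (3·e^(x) - 1)^2 - 1 = 23·x^4/4 + 11·x^3 + 15·x^2 + 12·x + 3 + O(x^5).
The coefficient of x^4 is 23/4.

Final answer: 23/4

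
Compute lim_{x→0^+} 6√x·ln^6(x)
This is a 0·∞ indeterminate form at x → 0⁺.
Rewrite the product as 6·ln^6(x) / x^(-1/2) and apply L'Hôpital, or use the standard hierarchy x^(-1/2) ≫ |ln x|^6 as x → 0⁺.
The indeterminate product → 0, so the limit = 0.

Final answer: 0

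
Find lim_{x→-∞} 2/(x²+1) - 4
Evaluate the dominant behaviour as x → -∞; each term tends to a finite value or vanishes.
Limit = -4.

Final answer: -4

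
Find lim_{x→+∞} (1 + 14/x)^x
As x → +∞: this is the defining limit (1 + 14/x)^x → e^14.
Limit = e^(14).

Final answer: e^(14)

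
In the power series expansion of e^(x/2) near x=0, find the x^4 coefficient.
Expand to order 4: e^(x/2) = x^4/384 + x^3/48 + x^2/8 + x/2 + 1 + O(x^5).
The coefficient of x^4 is 1/384.

Final answer: 1/384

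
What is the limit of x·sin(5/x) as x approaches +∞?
As x → +∞: let u = 5/x → 0⁺; then x·sin(5/x) = 5·sin(u)/u → 5·1 = 5.
Limit = 5.

Final answer: 5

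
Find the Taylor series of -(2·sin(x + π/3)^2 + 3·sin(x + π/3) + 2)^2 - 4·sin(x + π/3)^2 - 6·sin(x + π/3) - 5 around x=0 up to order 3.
x^3·(1/2 + 4·√(3)/3 - (3·√(3)/2 + 7/2)^2·(2·(-3·√(3)/(4·(3·√(3)/2 + 7/2)) - 1/(3·√(3)/2 + 7/2))·(3/(2·(3·√(3)/2 + 7/2)) + √(3)/(3·√(3)/2 + 7/2)) - 4·√(3)/(3·(3·√(3)/2 + 7/2)) - 1/(2·(3·√(3)/2 + 7/2)))) + x^2·(2 + 3·√(3)/2 - (3·√(3)/2 + 7/2)^2·(-3·√(3)/(2·(3·√(3)/2 + 7/2)) - 2/(3·√(3)/2 + 7/2) + (3/(2·(3·√(3)/2 + 7/2)) + √(3)/(3·√(3)/2 + 7/2))^2)) + x·(-(3·√(3)/2 + 7/2)^2·(3/(3·√(3)/2 + 7/2) + 2·√(3)/(3·√(3)/2 + 7/2)) - 2·√(3) - 3) - (3·√(3)/2 + 7/2)^2 - 8 - 3·√(3)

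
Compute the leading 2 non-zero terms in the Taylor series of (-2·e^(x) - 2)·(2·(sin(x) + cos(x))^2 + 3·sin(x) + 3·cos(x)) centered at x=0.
-38·x - 20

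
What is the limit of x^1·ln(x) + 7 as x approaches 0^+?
The product is a 0·∞ indeterminate form at x → 0⁺.
Rewrite the product as ln(x) / x^(-1) and apply L'Hôpital, or use the standard hierarchy x^(-1) ≫ |ln x| as x → 0⁺.
The indeterminate product → 0, so the limit = 7.

Final answer: 7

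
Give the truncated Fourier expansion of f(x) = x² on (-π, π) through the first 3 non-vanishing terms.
-4·cos(x) + cos(2·x) + π^2/3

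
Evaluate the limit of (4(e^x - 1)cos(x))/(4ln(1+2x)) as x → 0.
Both numerator and denominator → 0 as x → 0; this is a 0/0 indeterminate form.
Expand each to leading order near x = 0: numerator ~ 4·x, denominator ~ 8·x.
The limit of the ratio is 1/2.

Final answer: 1/2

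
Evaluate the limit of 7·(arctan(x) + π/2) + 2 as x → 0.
Direct substitution at x = 0 gives 2 + 7·π/2.

Final answer: 2 + 7·π/2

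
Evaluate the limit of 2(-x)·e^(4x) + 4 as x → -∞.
The product is a 0·∞ indeterminate form at x → -∞.
Rewrite the product as 2(-x) / e^(-4x) (an ∞/∞ form) and apply L'Hôpital, or use the standard hierarchy e^(4|x|) ≫ |(-x)| as x → -∞.
The indeterminate product → 0, so the limit = 4.

Final answer: 4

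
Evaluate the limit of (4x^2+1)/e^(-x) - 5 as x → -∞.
The quotient is an ∞/∞ indeterminate form as x → -∞.
Compare growth rates of the dominant terms (exponentials ≫ polynomials ≫ logarithms), or apply L'Hôpital's rule; the quotient → 0.
Adding the constant: 0 - 5 = -5. Limit = -5.

Final answer: -5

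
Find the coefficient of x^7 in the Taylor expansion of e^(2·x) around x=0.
Expand to order 7: e^(2·x) = 8·x^7/315 + 4·x^6/45 + 4·x^5/15 + 2·x^4/3 + 4·x^3/3 + 2·x^2 + 2·x + 1 + O(x^8).
The coefficient of x^7 is 8/315.

Final answer: 8/315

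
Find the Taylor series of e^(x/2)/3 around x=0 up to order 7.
x^7/1935360 + x^6/138240 + x^5/11520 + x^4/1152 + x^3/144 + x^2/24 + x/6 + 1/3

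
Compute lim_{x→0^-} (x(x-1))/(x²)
Both numerator and denominator → 0 as x → 0^-; this is a 0/0 indeterminate form.
Expand each to leading order near x = 0: numerator ~ -x, denominator ~ x^2.
The limit of the ratio is ∞.

Final answer: ∞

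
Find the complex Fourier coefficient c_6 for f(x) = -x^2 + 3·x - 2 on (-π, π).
Compute the real Fourier coefficients first: a_6 = -1/9, b_6 = -1.
Then c_6 = (a_6 − i·b_6)/2 = -1/18 + i/2.

Final answer: -1/18 + i/2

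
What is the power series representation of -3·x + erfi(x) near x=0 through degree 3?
2·x^3/(3·√(π)) + x·(-3 + 2/√(π))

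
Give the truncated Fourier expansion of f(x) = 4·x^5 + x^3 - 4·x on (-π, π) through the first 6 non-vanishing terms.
(-158·π^2 + 8·π^4 + 940)·sin(x) + (-4·π^4 - 49/2 + 19·π^2)·sin(2·x) + (-142·π^2/27 + 68/81 + 8·π^4/3)·sin(3·x) + (-2·π^4 + 5/4 + 2·π^2)·sin(4·x) + (-22·π^2/25 - 868/625 + 8·π^4/5)·sin(5·x) + (-4·π^4/3 + 205/162 + 11·π^2/27)·sin(6·x)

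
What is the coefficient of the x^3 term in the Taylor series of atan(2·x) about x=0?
Expand to order 3: atan(2·x) = -8·x^3/3 + 2·x + O(x^4).
The coefficient of x^3 is -8/3.

Final answer: -8/3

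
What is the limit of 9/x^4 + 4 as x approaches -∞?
Evaluate the dominant behaviour as x → -∞; each term tends to a finite value or vanishes.
Limit = 4.

Final answer: 4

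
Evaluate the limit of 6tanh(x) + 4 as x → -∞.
Evaluate the dominant behaviour as x → -∞; each term tends to a finite value or vanishes.
Limit = -2.

Final answer: -2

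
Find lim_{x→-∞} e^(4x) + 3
Evaluate the dominant behaviour as x → -∞; each term tends to a finite value or vanishes.
Limit = 3.

Final answer: 3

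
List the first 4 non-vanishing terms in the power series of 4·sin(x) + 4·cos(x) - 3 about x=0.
-2·x^3/3 - 2·x^2 + 4·x + 1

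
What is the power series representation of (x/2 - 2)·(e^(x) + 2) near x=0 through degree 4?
-x^3/12 - x^2/2 - x/2 - 6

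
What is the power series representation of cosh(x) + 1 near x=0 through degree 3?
x^2/2 + 2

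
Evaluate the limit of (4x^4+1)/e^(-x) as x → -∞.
This is an ∞/∞ indeterminate form as x → -∞.
Compare growth rates of the dominant terms (exponentials ≫ polynomials ≫ logarithms), or apply L'Hôpital's rule; the quotient → 0.
Limit = 0.

Final answer: 0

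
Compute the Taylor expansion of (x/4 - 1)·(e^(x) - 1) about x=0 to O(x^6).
x^5/480 - x^3/24 - x^2/4 - x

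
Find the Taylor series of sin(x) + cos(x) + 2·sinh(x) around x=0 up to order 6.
-x^6/720 + x^5/40 + x^4/24 + x^3/6 - x^2/2 + 3·x + 1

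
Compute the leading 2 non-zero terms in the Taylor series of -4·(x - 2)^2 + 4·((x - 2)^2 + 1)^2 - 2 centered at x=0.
82 - 144·x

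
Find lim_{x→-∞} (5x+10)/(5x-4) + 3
Evaluate the dominant behaviour as x → -∞; each term tends to a finite value or vanishes.
Limit = 4.

Final answer: 4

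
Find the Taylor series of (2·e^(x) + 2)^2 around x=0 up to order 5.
17·x^5/15 + 3·x^4 + 20·x^3/3 + 12·x^2 + 16·x + 16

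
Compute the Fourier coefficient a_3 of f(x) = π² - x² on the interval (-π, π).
a_3 = (1/π) ∫_{-π}^{π} f(x)·cos(3x) dx.
Evaluate the integral (use parity and integration by parts as needed): a_3 = 4/9.

Final answer: 4/9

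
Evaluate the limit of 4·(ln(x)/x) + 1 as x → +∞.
Evaluate the dominant behaviour as x → +∞; each term tends to a finite value or vanishes.
Limit = 1.

Final answer: 1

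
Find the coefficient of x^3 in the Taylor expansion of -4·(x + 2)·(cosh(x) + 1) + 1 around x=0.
Expand to order 3: -4·(x + 2)·(cosh(x) + 1) + 1 = -2·x^3 - 4·x^2 - 8·x - 15 + O(x^4).
The coefficient of x^3 is -2.

Final answer: -2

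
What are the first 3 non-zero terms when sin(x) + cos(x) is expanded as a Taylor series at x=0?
-x^2/2 + x + 1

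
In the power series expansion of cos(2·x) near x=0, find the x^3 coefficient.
Expand to order 3: cos(2·x) = 1 - 2·x^2 + O(x^4).
The coefficient of x^3 is 0.

Final answer: 0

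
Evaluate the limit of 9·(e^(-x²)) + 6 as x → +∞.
Evaluate the dominant behaviour as x → +∞; each term tends to a finite value or vanishes.
Limit = 6.

Final answer: 6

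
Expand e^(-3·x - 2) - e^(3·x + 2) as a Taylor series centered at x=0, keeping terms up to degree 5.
x^5·(-81·e^(2)/40 - 81·e^(-2)/40) + x^4·(-27·e^(2)/8 + 27·e^(-2)/8) + x^3·(-9·e^(2)/2 - 9·e^(-2)/2) + x^2·(-9·e^(2)/2 + 9·e^(-2)/2) + x·(-3·e^(2) - 3·e^(-2)) - e^(2) + e^(-2)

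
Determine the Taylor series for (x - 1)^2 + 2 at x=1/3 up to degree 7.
22/9 - 4·(x - 1/3)/3 + (x - 1/3)^2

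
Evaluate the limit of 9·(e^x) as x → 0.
Direct substitution at x = 0 gives 9.

Final answer: 9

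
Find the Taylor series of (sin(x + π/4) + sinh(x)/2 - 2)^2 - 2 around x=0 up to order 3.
x^3·(-2 + √(2)/2)^2·(-√(2)·(√(2)/(2·(-2 + √(2)/2)) + 1/(2·(-2 + √(2)/2)))/(2·(-2 + √(2)/2)) + 1/(6·(-2 + √(2)/2)) - √(2)/(6·(-2 + √(2)/2))) + x^2·(-2 + √(2)/2)^2·(-√(2)/(2·(-2 + √(2)/2)) + (√(2)/(2·(-2 + √(2)/2)) + 1/(2·(-2 + √(2)/2)))^2) + x·(-2 + √(2)/2)^2·(√(2)/(-2 + √(2)/2) + 1/(-2 + √(2)/2)) - 2 + (-2 + √(2)/2)^2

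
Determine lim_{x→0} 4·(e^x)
Direct substitution at x = 0 gives 4.

Final answer: 4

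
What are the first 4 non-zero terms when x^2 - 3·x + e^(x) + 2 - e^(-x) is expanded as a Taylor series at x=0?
x^3/3 + x^2 - x + 2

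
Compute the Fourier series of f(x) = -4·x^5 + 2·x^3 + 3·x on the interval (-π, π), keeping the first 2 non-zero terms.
(-978 - 8·π^4 + 164·π^2)·sin(x) + (-22·π^2 + 30 + 4·π^4)·sin(2·x)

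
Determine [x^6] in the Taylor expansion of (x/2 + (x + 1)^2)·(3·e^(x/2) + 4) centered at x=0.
Expand to order 6: (x/2 + (x + 1)^2)·(3·e^(x/2) + 4) = 151·x^6/15360 + 53·x^5/640 + 69·x^4/128 + 5·x^3/2 + 89·x^2/8 + 19·x + 7 + O(x^7).
The coefficient of x^6 is 151/15360.

Final answer: 151/15360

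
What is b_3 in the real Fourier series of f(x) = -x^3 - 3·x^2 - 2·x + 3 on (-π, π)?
b_3 = (1/π) ∫_{-π}^{π} f(x)·sin(3x) dx.
Evaluate the integral (use parity and integration by parts as needed): b_3 = -2·π^2/3 - 8/9.

Final answer: -2·π^2/3 - 8/9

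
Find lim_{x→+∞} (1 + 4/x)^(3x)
As x → +∞: write (1 + 4/x)^(3x) = ((1 + 4/x)^x)^3 → (e^4)^3 = e^12.
Limit = e^(12).

Final answer: e^(12)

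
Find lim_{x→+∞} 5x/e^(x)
This is an ∞/∞ indeterminate form as x → +∞.
The exponential denominator e^(x) dominates the polynomial numerator (e^x ≫ x as x → ∞), so the quotient → 0.
Limit = 0.

Final answer: 0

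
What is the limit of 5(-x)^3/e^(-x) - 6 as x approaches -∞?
The quotient is an ∞/∞ indeterminate form as x → -∞.
Compare growth rates of the dominant terms (exponentials ≫ polynomials ≫ logarithms), or apply L'Hôpital's rule; the quotient → 0.
Adding the constant: 0 - 6 = -6. Limit = -6.

Final answer: -6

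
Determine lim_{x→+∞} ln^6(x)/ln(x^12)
This is an ∞/∞ indeterminate form as x → +∞.
Write ln(x^12) = 12·ln(x), reducing the quotient to ln^5(x)/12 → ∞.
Limit = ∞.

Final answer: ∞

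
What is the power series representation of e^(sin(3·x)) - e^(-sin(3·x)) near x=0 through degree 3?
6·x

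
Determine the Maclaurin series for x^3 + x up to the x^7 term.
x^3 + x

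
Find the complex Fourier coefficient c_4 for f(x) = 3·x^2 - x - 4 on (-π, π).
Compute the real Fourier coefficients first: a_4 = 3/4, b_4 = 1/2.
Then c_4 = (a_4 − i·b_4)/2 = 3/8 - i/4.

Final answer: 3/8 - i/4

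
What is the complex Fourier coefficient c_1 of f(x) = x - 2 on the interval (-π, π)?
Compute the real Fourier coefficients first: a_1 = 0, b_1 = 2.
Then c_1 = (a_1 − i·b_1)/2 = -i.

Final answer: -i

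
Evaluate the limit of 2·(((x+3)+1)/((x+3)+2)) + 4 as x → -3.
Direct substitution at x = -3 gives 5.

Final answer: 5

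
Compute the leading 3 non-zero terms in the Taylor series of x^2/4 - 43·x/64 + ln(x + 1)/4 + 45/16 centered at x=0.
x^2/8 - 27·x/64 + 45/16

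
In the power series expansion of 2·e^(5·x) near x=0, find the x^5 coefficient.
Expand to order 5: 2·e^(5·x) = 625·x^5/12 + 625·x^4/12 + 125·x^3/3 + 25·x^2 + 10·x + 2 + O(x^6).
The coefficient of x^5 is 625/12.

Final answer: 625/12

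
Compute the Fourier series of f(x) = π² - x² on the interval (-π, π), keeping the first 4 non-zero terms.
4·cos(x) - cos(2·x) + 4·cos(3·x)/9 + 2·π^2/3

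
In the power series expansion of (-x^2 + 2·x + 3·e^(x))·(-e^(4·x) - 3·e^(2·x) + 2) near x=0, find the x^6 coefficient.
Expand to order 6: (-x^2 + 2·x + 3·e^(x))·(-e^(4·x) - 3·e^(2·x) + 2) = -1925·x^6/24 - 3209·x^5/30 - 1483·x^4/12 - 120·x^3 - 93·x^2 - 40·x - 6 + O(x^7).
The coefficient of x^6 is -1925/24.

Final answer: -1925/24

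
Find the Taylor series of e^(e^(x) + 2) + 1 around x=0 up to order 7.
877·x^7·e^(3)/5040 + 203·x^6·e^(3)/720 + 13·x^5·e^(3)/30 + 5·x^4·e^(3)/8 + 5·x^3·e^(3)/6 + x^2·e^(3) + x·e^(3) + 1 + e^(3)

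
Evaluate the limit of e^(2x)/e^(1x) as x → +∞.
This is an ∞/∞ indeterminate form as x → +∞.
Rewrite e^(2x)/e^(1x) = e^((2−1)x) = e^(x); the exponent coefficient is 1 > 0 so e^(x) → ∞.
Limit = ∞.

Final answer: ∞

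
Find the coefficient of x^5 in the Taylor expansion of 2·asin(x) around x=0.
Expand to order 5: 2·asin(x) = 3·x^5/20 + x^3/3 + 2·x + O(x^6).
The coefficient of x^5 is 3/20.

Final answer: 3/20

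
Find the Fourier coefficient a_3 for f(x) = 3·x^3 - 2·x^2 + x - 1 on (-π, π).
a_3 = (1/π) ∫_{-π}^{π} f(x)·cos(3x) dx.
Evaluate the integral (use parity and integration by parts as needed): a_3 = 8/9.

Final answer: 8/9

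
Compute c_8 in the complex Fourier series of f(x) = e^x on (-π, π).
Compute the real Fourier coefficients first: a_8 = (-1 + e^(2·π))·e^(-π)/(65·π), b_8 = (8 - 8·e^(2·π))·e^(-π)/(65·π).
Then c_8 = (a_8 − i·b_8)/2 = -e^(-π)/(130·π) + e^(π)/(130·π) - 4·i·e^(-π)/(65·π) + 4·i·e^(π)/(65·π).

Final answer: -e^(-π)/(130·π) + e^(π)/(130·π) - 4·i·e^(-π)/(65·π) + 4·i·e^(π)/(65·π)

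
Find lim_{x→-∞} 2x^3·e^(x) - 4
The product is a 0·∞ indeterminate form at x → -∞.
Rewrite the product as 2x^3 / e^(-x) (an ∞/∞ form) and apply L'Hôpital, or use the standard hierarchy e^(|x|) ≫ |x^3| as x → -∞.
The indeterminate product → 0, so the limit = -4.

Final answer: -4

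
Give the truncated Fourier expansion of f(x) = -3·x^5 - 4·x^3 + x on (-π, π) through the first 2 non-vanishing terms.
(-670 - 6·π^4 + 112·π^2)·sin(x) + (-11·π^2 + 31/2 + 3·π^4)·sin(2·x)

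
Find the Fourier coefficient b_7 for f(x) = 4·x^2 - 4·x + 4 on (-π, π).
b_7 = (1/π) ∫_{-π}^{π} f(x)·sin(7x) dx.
Evaluate the integral (use parity and integration by parts as needed): b_7 = -8/7.

Final answer: -8/7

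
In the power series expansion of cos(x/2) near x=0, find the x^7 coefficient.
Expand to order 7: cos(x/2) = -x^6/46080 + x^4/384 - x^2/8 + 1 + O(x^8).
The coefficient of x^7 is 0.

Final answer: 0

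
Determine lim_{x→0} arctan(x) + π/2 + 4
Direct substitution at x = 0 gives π/2 + 4.

Final answer: π/2 + 4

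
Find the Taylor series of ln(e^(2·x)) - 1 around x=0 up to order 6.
2·x - 1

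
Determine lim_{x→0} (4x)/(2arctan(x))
Both numerator and denominator → 0 as x → 0; this is a 0/0 indeterminate form.
Expand each to leading order near x = 0: numerator ~ 4·x, denominator ~ 2·x.
The limit of the ratio is 2.

Final answer: 2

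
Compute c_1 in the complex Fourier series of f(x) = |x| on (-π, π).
Compute the real Fourier coefficients first: a_1 = -4/π, b_1 = 0.
Then c_1 = (a_1 − i·b_1)/2 = -2/π.

Final answer: -2/π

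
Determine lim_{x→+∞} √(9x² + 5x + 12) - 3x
As x → +∞: multiply by the conjugate to get (5x+12)/(√(9x²+5x+12)+3x); the denominator ~ 6x, so the limit is 5/6.
Limit = 5/6.

Final answer: 5/6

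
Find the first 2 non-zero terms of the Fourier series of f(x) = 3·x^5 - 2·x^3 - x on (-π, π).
(-124·π^2 + 6·π^4 + 742)·sin(x) + (-3·π^4 - 49/2 + 17·π^2)·sin(2·x)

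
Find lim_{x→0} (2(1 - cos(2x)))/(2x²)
Both numerator and denominator → 0 as x → 0; this is a 0/0 indeterminate form.
Expand each to leading order near x = 0: numerator ~ 4·x^2, denominator ~ 2·x^2.
The limit of the ratio is 2.

Final answer: 2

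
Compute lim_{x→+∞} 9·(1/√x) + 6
Evaluate the dominant behaviour as x → +∞; each term tends to a finite value or vanishes.
Limit = 6.

Final answer: 6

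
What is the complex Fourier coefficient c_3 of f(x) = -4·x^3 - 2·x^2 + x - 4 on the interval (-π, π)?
Compute the real Fourier coefficients first: a_3 = 8/9, b_3 = 22/9 - 8·π^2/3.
Then c_3 = (a_3 − i·b_3)/2 = 4/9 - 11·i/9 + 4·i·π^2/3.

Final answer: 4/9 - 11·i/9 + 4·i·π^2/3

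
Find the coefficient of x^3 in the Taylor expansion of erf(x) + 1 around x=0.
Expand to order 3: erf(x) + 1 = -2·x^3/(3·√(π)) + 2·x/√(π) + 1 + O(x^4).
The coefficient of x^3 is -2/(3·√(π)).

Final answer: -2/(3·√(π))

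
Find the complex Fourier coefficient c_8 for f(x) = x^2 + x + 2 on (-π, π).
Compute the real Fourier coefficients first: a_8 = 1/16, b_8 = -1/4.
Then c_8 = (a_8 − i·b_8)/2 = 1/32 + i/8.

Final answer: 1/32 + i/8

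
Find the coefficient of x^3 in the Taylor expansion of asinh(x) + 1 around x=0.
Expand to order 3: asinh(x) + 1 = -x^3/6 + x + 1 + O(x^4).
The coefficient of x^3 is -1/6.

Final answer: -1/6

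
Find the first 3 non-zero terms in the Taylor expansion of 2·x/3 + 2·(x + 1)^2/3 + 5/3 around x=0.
2·x^2/3 + 2·x + 7/3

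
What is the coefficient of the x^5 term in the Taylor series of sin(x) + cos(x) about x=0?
Expand to order 5: sin(x) + cos(x) = x^5/120 + x^4/24 - x^3/6 - x^2/2 + x + 1 + O(x^6).
The coefficient of x^5 is 1/120.

Final answer: 1/120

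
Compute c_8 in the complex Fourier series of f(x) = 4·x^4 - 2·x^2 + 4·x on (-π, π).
Compute the real Fourier coefficients first: a_8 = -11/64 + π^2/2, b_8 = -1.
Then c_8 = (a_8 − i·b_8)/2 = -11/128 + π^2/4 + i/2.

Final answer: -11/128 + π^2/4 + i/2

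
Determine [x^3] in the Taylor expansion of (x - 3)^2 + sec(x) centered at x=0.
Expand to order 3: (x - 3)^2 + sec(x) = 3·x^2/2 - 6·x + 10 + O(x^4).
The coefficient of x^3 is 0.

Final answer: 0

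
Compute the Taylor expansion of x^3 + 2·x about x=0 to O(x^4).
x^3 + 2·x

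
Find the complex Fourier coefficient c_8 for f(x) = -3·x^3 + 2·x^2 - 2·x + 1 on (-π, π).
Compute the real Fourier coefficients first: a_8 = 1/8, b_8 = 55/128 + 3·π^2/4.
Then c_8 = (a_8 − i·b_8)/2 = 1/16 - 3·i·π^2/8 - 55·i/256.

Final answer: 1/16 - 3·i·π^2/8 - 55·i/256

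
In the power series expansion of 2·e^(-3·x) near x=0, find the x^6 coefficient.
Expand to order 6: 2·e^(-3·x) = 81·x^6/40 - 81·x^5/20 + 27·x^4/4 - 9·x^3 + 9·x^2 - 6·x + 2 + O(x^7).
The coefficient of x^6 is 81/40.

Final answer: 81/40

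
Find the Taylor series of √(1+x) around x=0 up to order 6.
-21·x^6/1024 + 7·x^5/256 - 5·x^4/128 + x^3/16 - x^2/8 + x/2 + 1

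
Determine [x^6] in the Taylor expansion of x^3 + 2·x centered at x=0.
Expand to order 6: x^3 + 2·x = x^3 + 2·x + O(x^7).
The coefficient of x^6 is 0.

Final answer: 0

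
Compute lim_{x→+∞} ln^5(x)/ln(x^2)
This is an ∞/∞ indeterminate form as x → +∞.
Write ln(x^2) = 2·ln(x), reducing the quotient to ln^4(x)/2 → ∞.
Limit = ∞.

Final answer: ∞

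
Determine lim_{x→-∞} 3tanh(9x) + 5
Evaluate the dominant behaviour as x → -∞; each term tends to a finite value or vanishes.
Limit = 2.

Final answer: 2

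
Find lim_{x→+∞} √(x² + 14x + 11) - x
This is an ∞ − ∞ indeterminate form.
Multiply and divide by the conjugate √(x²+14x + 11) + x; the x² terms cancel, leaving (14x + 11)/(√(x²+14x + 11)+x) → 14/2 = 7.
Limit = 7.

Final answer: 7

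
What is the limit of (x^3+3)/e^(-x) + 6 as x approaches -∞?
The quotient is an ∞/∞ indeterminate form as x → -∞.
Compare growth rates of the dominant terms (exponentials ≫ polynomials ≫ logarithms), or apply L'Hôpital's rule; the quotient → 0.
Adding the constant: 0 + 6 = 6. Limit = 6.

Final answer: 6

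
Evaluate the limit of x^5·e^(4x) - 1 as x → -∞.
The product is a 0·∞ indeterminate form at x → -∞.
Rewrite the product as x^5 / e^(-4x) (an ∞/∞ form) and apply L'Hôpital, or use the standard hierarchy e^(4|x|) ≫ |x^5| as x → -∞.
The indeterminate product → 0, so the limit = -1.

Final answer: -1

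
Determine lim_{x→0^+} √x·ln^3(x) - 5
The product is a 0·∞ indeterminate form at x → 0⁺.
Rewrite the product as ln^3(x) / x^(-1/2) and apply L'Hôpital, or use the standard hierarchy x^(-1/2) ≫ |ln x|^3 as x → 0⁺.
The indeterminate product → 0, so the limit = -5.

Final answer: -5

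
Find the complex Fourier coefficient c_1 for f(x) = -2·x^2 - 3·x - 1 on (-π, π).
Compute the real Fourier coefficients first: a_1 = 8, b_1 = -6.
Then c_1 = (a_1 − i·b_1)/2 = 4 + 3·i.

Final answer: 4 + 3·i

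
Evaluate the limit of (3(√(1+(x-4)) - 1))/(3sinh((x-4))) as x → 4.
Both numerator and denominator → 0 as x → 4; this is a 0/0 indeterminate form.
Expand each to leading order near x = 4: numerator ~ 3·(x - 4)/2, denominator ~ 3·(x - 4).
The limit of the ratio is 1/2.

Final answer: 1/2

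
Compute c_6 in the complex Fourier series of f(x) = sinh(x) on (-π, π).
Compute the real Fourier coefficients first: a_6 = 0, b_6 = -12·sinh(π)/(37·π).
Then c_6 = (a_6 − i·b_6)/2 = 6·i·sinh(π)/(37·π).

Final answer: 6·i·sinh(π)/(37·π)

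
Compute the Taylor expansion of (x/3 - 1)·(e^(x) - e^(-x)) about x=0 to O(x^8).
-x^7/2520 + x^6/180 - x^5/60 + x^4/9 - x^3/3 + 2·x^2/3 - 2·x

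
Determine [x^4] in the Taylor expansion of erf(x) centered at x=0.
Expand to order 4: erf(x) = -2·x^3/(3·√(π)) + 2·x/√(π) + O(x^5).
The coefficient of x^4 is 0.

Final answer: 0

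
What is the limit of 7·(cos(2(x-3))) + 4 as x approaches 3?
Direct substitution at x = 3 gives 11.

Final answer: 11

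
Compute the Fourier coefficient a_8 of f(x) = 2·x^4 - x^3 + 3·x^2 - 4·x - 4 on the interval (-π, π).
a_8 = (1/π) ∫_{-π}^{π} f(x)·cos(8x) dx.
Evaluate the integral (use parity and integration by parts as needed): a_8 = 21/128 + π^2/4.

Final answer: 21/128 + π^2/4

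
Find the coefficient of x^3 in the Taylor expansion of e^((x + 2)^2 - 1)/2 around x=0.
Expand to order 3: e^((x + 2)^2 - 1)/2 = 22·x^3·e^(3)/3 + 9·x^2·e^(3)/2 + 2·x·e^(3) + e^(3)/2 + O(x^4).
The coefficient of x^3 is 22·e^(3)/3.

Final answer: 22·e^(3)/3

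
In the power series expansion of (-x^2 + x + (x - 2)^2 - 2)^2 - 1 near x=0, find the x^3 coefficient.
Expand to order 3: (-x^2 + x + (x - 2)^2 - 2)^2 - 1 = 9·x^2 - 12·x + 3 + O(x^4).
The coefficient of x^3 is 0.

Final answer: 0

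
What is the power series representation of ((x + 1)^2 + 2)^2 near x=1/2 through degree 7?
289/16 + 51·(x - 1/2)/2 + 35·(x - 1/2)^2/2 + 6·(x - 1/2)^3 + (x - 1/2)^4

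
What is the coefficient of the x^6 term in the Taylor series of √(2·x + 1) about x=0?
Expand to order 6: √(2·x + 1) = -21·x^6/16 + 7·x^5/8 - 5·x^4/8 + x^3/2 - x^2/2 + x + 1 + O(x^7).
The coefficient of x^6 is -21/16.

Final answer: -21/16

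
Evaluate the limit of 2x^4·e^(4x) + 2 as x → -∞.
The product is a 0·∞ indeterminate form at x → -∞.
Rewrite the product as 2x^4 / e^(-4x) (an ∞/∞ form) and apply L'Hôpital, or use the standard hierarchy e^(4|x|) ≫ |x^4| as x → -∞.
The indeterminate product → 0, so the limit = 2.

Final answer: 2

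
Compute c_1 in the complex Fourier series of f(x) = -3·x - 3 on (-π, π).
Compute the real Fourier coefficients first: a_1 = 0, b_1 = -6.
Then c_1 = (a_1 − i·b_1)/2 = 3·i.

Final answer: 3·i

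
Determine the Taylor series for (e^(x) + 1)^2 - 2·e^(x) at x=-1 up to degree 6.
(1 + e^(2))·e^(-2) + 2·e^(-2)·(x + 1) + 2·e^(-2)·(x + 1)^2 + 4·e^(-2)·(x + 1)^3/3 + 2·e^(-2)·(x + 1)^4/3 + 4·e^(-2)·(x + 1)^5/15 + 4·e^(-2)·(x + 1)^6/45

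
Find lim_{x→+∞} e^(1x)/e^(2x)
This is an ∞/∞ indeterminate form as x → +∞.
Rewrite e^(1x)/e^(2x) = e^((1−2)x) = e^(-x); the exponent coefficient is -1 < 0 so e^(-x) → 0.
Limit = 0.

Final answer: 0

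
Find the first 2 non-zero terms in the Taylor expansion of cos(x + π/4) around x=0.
-√(2)·x/2 + √(2)/2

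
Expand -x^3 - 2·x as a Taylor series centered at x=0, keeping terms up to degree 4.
-x^3 - 2·x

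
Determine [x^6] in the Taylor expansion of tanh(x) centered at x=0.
Expand to order 6: tanh(x) = 2·x^5/15 - x^3/3 + x + O(x^7).
The coefficient of x^6 is 0.

Final answer: 0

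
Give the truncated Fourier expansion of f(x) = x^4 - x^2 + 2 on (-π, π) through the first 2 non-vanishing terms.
(52 - 8·π^2)·cos(x) - π^2/3 + 2 + π^4/5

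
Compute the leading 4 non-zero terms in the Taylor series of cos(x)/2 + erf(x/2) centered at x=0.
-x^3/(12·√(π)) - x^2/4 + x/√(π) + 1/2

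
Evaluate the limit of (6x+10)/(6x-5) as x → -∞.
Evaluate the dominant behaviour as x → -∞; each term tends to a finite value or vanishes.
Limit = 1.

Final answer: 1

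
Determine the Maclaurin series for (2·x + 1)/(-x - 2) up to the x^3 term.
-3·x^3/16 + 3·x^2/8 - 3·x/4 - 1/2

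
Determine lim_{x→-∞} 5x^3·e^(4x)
This is a 0·∞ indeterminate form at x → -∞.
Rewrite the product as 5x^3 / e^(-4x) (an ∞/∞ form) and apply L'Hôpital, or use the standard hierarchy e^(4|x|) ≫ |x^3| as x → -∞.
The indeterminate product → 0, so the limit = 0.

Final answer: 0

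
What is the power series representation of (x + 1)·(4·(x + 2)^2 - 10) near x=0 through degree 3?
4·x^3 + 20·x^2 + 22·x + 6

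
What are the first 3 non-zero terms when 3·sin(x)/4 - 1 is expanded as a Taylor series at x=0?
-x^3/8 + 3·x/4 - 1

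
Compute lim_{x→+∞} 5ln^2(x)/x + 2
The quotient is an ∞/∞ indeterminate form as x → +∞.
The polynomial denominator x dominates the logarithmic numerator (any positive power of x ≫ ln^2(x) as x → ∞), so the quotient → 0.
Adding the constant: 0 + 2 = 2. Limit = 2.

Final answer: 2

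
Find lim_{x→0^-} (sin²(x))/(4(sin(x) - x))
Both numerator and denominator → 0 as x → 0^-; this is a 0/0 indeterminate form.
Expand each to leading order near x = 0: numerator ~ x^2, denominator ~ -2·x^3/3.
The limit of the ratio is ∞.

Final answer: ∞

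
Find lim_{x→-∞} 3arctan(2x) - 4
Evaluate the dominant behaviour as x → -∞; each term tends to a finite value or vanishes.
Limit = -3·π/2 - 4.

Final answer: -3·π/2 - 4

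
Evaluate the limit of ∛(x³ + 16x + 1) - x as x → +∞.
This is an ∞ − ∞ indeterminate form.
Multiply by (A² + AB + B²)/(A² + AB + B²) where A = ∛(x³+16x + 1), B = x to use A³ − B³ = (A−B)(A²+AB+B²); the x³ terms cancel, leaving (16x + 1)/(A²+AB+B²) with denominator ~ 3x², so the limit is 0.
Limit = 0.

Final answer: 0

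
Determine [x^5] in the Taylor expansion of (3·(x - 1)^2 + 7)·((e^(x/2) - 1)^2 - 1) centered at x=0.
Expand to order 5: (3·(x - 1)^2 + 7)·((e^(x/2) - 1)^2 - 1) = 15·x^5/64 + 35·x^4/96 - x^3/4 - x^2/2 + 6·x - 10 + O(x^6).
The coefficient of x^5 is 15/64.

Final answer: 15/64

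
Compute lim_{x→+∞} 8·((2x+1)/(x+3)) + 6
Evaluate the dominant behaviour as x → +∞; each term tends to a finite value or vanishes.
Limit = 22.

Final answer: 22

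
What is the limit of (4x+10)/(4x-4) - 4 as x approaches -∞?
Evaluate the dominant behaviour as x → -∞; each term tends to a finite value or vanishes.
Limit = -3.

Final answer: -3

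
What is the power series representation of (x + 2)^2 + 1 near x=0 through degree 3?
x^2 + 4·x + 5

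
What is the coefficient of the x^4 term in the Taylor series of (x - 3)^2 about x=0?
Expand to order 4: (x - 3)^2 = x^2 - 6·x + 9 + O(x^5).
The coefficient of x^4 is 0.

Final answer: 0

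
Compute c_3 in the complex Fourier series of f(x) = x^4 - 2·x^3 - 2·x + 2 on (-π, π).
Compute the real Fourier coefficients first: a_3 = 16/27 - 8·π^2/9, b_3 = -4·π^2/3 - 4/9.
Then c_3 = (a_3 − i·b_3)/2 = -4·π^2/9 + 8/27 + 2·i/9 + 2·i·π^2/3.

Final answer: -4·π^2/9 + 8/27 + 2·i/9 + 2·i·π^2/3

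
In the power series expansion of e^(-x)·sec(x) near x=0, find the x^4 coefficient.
Expand to order 4: e^(-x)·sec(x) = x^4/2 - 2·x^3/3 + x^2 - x + 1 + O(x^5).
The coefficient of x^4 is 1/2.

Final answer: 1/2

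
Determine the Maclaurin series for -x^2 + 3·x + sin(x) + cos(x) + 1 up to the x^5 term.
x^5/120 + x^4/24 - x^3/6 - 3·x^2/2 + 4·x + 2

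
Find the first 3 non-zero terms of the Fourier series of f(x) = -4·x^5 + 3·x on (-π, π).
(-954 - 8·π^4 + 160·π^2)·sin(x) + (-20·π^2 + 27 + 4·π^4)·sin(2·x) + (-8·π^4/3 - 158/81 + 160·π^2/27)·sin(3·x)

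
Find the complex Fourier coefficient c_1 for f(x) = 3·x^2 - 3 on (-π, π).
Compute the real Fourier coefficients first: a_1 = -12, b_1 = 0.
Then c_1 = (a_1 − i·b_1)/2 = -6.

Final answer: -6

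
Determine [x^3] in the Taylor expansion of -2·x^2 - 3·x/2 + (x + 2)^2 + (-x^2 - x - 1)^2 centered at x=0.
Expand to order 3: -2·x^2 - 3·x/2 + (x + 2)^2 + (-x^2 - x - 1)^2 = 2·x^3 + 2·x^2 + 9·x/2 + 5 + O(x^4).
The coefficient of x^3 is 2.

Final answer: 2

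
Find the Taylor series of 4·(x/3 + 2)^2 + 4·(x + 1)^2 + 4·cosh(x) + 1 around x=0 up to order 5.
x^4/6 + 58·x^2/9 + 40·x/3 + 25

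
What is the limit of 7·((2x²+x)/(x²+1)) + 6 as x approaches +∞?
Evaluate the dominant behaviour as x → +∞; each term tends to a finite value or vanishes.
Limit = 20.

Final answer: 20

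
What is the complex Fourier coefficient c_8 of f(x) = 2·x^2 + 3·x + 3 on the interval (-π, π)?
Compute the real Fourier coefficients first: a_8 = 1/8, b_8 = -3/4.
Then c_8 = (a_8 − i·b_8)/2 = 1/16 + 3·i/8.

Final answer: 1/16 + 3·i/8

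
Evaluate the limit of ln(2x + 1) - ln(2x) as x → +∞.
This is an ∞ − ∞ indeterminate form.
Combine the logarithms: ln(2x+1) − ln(2x) = ln((2x+1)/(2x)) = ln(1 + 1/(2x)) → ln(1) = 0.
Limit = 0.

Final answer: 0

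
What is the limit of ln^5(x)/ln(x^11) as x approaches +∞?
This is an ∞/∞ indeterminate form as x → +∞.
Write ln(x^11) = 11·ln(x), reducing the quotient to ln^4(x)/11 → ∞.
Limit = ∞.

Final answer: ∞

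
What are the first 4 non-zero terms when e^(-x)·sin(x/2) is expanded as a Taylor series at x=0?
-x^4/16 + 11·x^3/48 - x^2/2 + x/2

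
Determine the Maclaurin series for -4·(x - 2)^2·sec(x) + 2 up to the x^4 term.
-16·x^4/3 + 8·x^3 - 12·x^2 + 16·x - 14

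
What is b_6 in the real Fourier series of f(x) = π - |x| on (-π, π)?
b_6 = (1/π) ∫_{-π}^{π} f(x)·sin(6x) dx.
Evaluate the integral (use parity and integration by parts as needed): b_6 = 0.

Final answer: 0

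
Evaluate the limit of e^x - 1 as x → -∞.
Evaluate the dominant behaviour as x → -∞; each term tends to a finite value or vanishes.
Limit = -1.

Final answer: -1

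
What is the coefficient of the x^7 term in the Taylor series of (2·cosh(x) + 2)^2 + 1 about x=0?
Expand to order 7: (2·cosh(x) + 2)^2 + 1 = 17·x^6/90 + 5·x^4/3 + 8·x^2 + 17 + O(x^8).
The coefficient of x^7 is 0.

Final answer: 0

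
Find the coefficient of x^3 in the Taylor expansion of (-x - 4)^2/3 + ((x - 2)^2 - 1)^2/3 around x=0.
Expand to order 3: (-x - 4)^2/3 + ((x - 2)^2 - 1)^2/3 = -8·x^3/3 + 23·x^2/3 - 16·x/3 + 25/3 + O(x^4).
The coefficient of x^3 is -8/3.

Final answer: -8/3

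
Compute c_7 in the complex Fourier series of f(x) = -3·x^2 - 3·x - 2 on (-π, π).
Compute the real Fourier coefficients first: a_7 = 12/49, b_7 = -6/7.
Then c_7 = (a_7 − i·b_7)/2 = 6/49 + 3·i/7.

Final answer: 6/49 + 3·i/7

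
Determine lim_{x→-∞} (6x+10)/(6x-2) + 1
Evaluate the dominant behaviour as x → -∞; each term tends to a finite value or vanishes.
Limit = 2.

Final answer: 2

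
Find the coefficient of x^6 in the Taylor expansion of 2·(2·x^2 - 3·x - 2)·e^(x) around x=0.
Expand to order 6: 2·(2·x^2 - 3·x - 2)·e^(x) = x^6/9 + 23·x^5/60 + 5·x^4/6 + x^3/3 - 4·x^2 - 10·x - 4 + O(x^7).
The coefficient of x^6 is 1/9.

Final answer: 1/9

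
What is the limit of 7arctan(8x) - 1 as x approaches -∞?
Evaluate the dominant behaviour as x → -∞; each term tends to a finite value or vanishes.
Limit = -7·π/2 - 1.

Final answer: -7·π/2 - 1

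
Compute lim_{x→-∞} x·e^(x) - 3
The product is a 0·∞ indeterminate form at x → -∞.
Rewrite the product as x / e^(-x) (an ∞/∞ form) and apply L'Hôpital, or use the standard hierarchy e^(|x|) ≫ |x| as x → -∞.
The indeterminate product → 0, so the limit = -3.

Final answer: -3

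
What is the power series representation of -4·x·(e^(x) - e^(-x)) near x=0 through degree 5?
-4·x^4/3 - 8·x^2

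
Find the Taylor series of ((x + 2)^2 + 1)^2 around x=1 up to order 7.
100 + 120·(x - 1) + 56·(x - 1)^2 + 12·(x - 1)^3 + (x - 1)^4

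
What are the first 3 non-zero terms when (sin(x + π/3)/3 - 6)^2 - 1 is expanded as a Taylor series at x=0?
x^2·(-6 + √(3)/6)^2·(1/(36·(-6 + √(3)/6)^2) - √(3)/(6·(-6 + √(3)/6))) + x·(-2 + √(3)/18) - 1 + (-6 + √(3)/6)^2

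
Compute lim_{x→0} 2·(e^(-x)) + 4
Direct substitution at x = 0 gives 6.

Final answer: 6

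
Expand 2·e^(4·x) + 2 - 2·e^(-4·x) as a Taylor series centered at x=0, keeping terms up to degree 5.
512·x^5/15 + 128·x^3/3 + 16·x + 2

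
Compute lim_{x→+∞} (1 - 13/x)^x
As x → +∞: this is the defining limit (1 - 13/x)^x → e^(-13).
Limit = e^(-13).

Final answer: e^(-13)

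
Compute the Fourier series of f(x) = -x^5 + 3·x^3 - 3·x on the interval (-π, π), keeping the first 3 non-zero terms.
(-282 - 2·π^4 + 46·π^2)·sin(x) + (-8·π^2 + 15 + π^4)·sin(2·x) + (-2·π^4/3 - 350/81 + 94·π^2/27)·sin(3·x)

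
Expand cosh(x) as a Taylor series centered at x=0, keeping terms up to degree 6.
x^6/720 + x^4/24 + x^2/2 + 1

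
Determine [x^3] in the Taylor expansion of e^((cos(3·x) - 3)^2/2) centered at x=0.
Expand to order 3: e^((cos(3·x) - 3)^2/2) = 9·x^2·e^(2) + e^(2) + O(x^4).
The coefficient of x^3 is 0.

Final answer: 0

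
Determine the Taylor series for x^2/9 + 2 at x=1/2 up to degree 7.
73/36 + (x - 1/2)/9 + (x - 1/2)^2/9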